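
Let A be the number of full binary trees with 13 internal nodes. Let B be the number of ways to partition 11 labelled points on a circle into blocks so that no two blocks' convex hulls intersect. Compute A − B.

Full binary trees with n internal nodes are counted by C_n; here n = 13. So A = C_13 = 742900.
Non-crossing partitions of an n-element set are counted by C_n; here n = 11. So B = C_11 = 58786.
A − B = 742900 − 58786 = 684114.

684114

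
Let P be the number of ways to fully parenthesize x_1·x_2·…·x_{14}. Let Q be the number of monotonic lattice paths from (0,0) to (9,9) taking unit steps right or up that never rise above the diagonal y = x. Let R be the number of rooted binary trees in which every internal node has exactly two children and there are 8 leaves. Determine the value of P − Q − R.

737609

Ways to associate a product of 14 factors correspond to binary trees on 14 leaves, so the count is C_13. So P = C_13 = 742900.
Sub-diagonal monotone paths from (0,0) to (9,9) biject with Dyck paths of semilength 9, giving C_9. So Q = C_9 = 4862.
A full binary tree with L leaves has L−1 internal nodes and is counted by C_{L−1}; L = 8 gives C_7. So R = C_7 = 429.
P − Q − R = 742900 − 4862 − 429 = 737609.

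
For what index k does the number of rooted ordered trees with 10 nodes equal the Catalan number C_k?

9

Rooted ordered (plane) trees on m nodes have m−1 edges and are counted by C_{m−1}; m = 10 gives C_9.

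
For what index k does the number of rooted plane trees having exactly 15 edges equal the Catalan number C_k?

A rooted plane tree with 15 edges has 16 nodes, and the count is C_15.

15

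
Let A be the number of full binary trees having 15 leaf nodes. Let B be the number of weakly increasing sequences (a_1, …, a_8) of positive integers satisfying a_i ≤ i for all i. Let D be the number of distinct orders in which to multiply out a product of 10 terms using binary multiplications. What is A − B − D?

A full binary tree with L leaves has L−1 internal nodes and is counted by C_{L−1}; L = 15 gives C_14. So A = C_14 = 2674440.
Such sub-staircase sequences of length n are counted by C_n; here n = 8. So B = C_8 = 1430.
Bracketing 10 factors into binary products is counted by C_{10−1} = C_9. So D = C_9 = 4862.
A − B − D = 2674440 − 1430 − 4862 = 2668148.

2668148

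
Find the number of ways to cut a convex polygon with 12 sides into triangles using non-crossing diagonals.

Triangulations of a convex m-gon are counted by C_{m−2}; with m = 12 this is C_10.
C_10 = 16796.

16796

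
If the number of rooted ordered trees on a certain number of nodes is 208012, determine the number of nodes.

13

Rooted ordered trees on m nodes are counted by C_{m−1}. Since C_12 = 208012, the index is 12.
So the index is 12, and the number of nodes is 12 + 1 = 13.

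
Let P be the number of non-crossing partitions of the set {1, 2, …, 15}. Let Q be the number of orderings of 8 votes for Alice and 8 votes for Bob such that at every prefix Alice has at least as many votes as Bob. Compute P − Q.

The non-crossing partitions of [15] form a lattice of size C_15. So P = C_15 = 9694845.
Reading a vote for the leader as '(' and for the other as ')' turns such a sequence into a balanced string of 8 pairs, so the count is C_8. So Q = C_8 = 1430.
P − Q = 9694845 − 1430 = 9693415.

9693415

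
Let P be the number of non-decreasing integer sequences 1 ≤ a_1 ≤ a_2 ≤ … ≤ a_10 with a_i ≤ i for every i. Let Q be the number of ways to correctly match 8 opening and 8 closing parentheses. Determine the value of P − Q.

Weakly increasing sequences with a_i ≤ i biject with Dyck paths of semilength 10, so there are C_10. So P = C_10 = 16796.
A balanced arrangement of 8 bracket pairs is a Dyck word of semilength 8, so the count is C_8. So Q = C_8 = 1430.
P − Q = 16796 − 1430 = 15366.

15366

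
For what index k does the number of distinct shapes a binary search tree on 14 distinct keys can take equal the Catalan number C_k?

14

Binary trees (left/right distinguished) on n nodes are counted by C_n; here n = 14.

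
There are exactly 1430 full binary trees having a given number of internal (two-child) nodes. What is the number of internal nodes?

8

Full binary trees with n internal nodes are counted by C_n. Since C_8 = 1430, the index is 8.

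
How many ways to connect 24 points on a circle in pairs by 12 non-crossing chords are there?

208012

Pairing 24 circle points by 12 non-crossing chords gives C_12 matchings.
C_12 = C_11 · 2(2·11+1)/(11+2) = 58786 · 46/13 = 208012.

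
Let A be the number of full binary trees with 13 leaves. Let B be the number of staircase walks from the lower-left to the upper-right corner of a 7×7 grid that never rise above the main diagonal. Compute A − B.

A full binary tree with L leaves has L−1 internal nodes and is counted by C_{L−1}; L = 13 gives C_12. So A = C_12 = 208012.
Monotone paths in an n×n grid that stay weakly below the diagonal are counted by C_n; here n = 7. So B = C_7 = 429.
A − B = 208012 − 429 = 207583.

207583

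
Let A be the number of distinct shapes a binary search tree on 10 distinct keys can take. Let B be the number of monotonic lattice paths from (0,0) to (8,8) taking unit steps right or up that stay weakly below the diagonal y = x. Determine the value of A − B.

15366

There are C_n binary search tree shapes on n keys; with n = 10 that is C_10. So A = C_10 = 16796.
Sub-diagonal monotone paths from (0,0) to (8,8) biject with Dyck paths of semilength 8, giving C_8. So B = C_8 = 1430.
A − B = 16796 − 1430 = 15366.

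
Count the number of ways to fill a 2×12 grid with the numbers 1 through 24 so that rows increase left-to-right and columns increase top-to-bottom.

Standard Young tableaux of shape 2×n are counted by C_n; here n = 12.
C_12 = 208012.

208012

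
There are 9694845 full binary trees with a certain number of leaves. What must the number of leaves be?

16

Full binary trees with L leaves are counted by C_{L−1}, and C_15 = 9694845.
So the index is 15, and the number of leaves is 15 + 1 = 16.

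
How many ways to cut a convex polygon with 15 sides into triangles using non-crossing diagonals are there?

742900

The number of triangulations of a 15-gon is the Catalan number C_13 (index = sides − 2).
C_13 = C_12 · 2(2·12+1)/(12+2) = 208012 · 50/14 = 742900.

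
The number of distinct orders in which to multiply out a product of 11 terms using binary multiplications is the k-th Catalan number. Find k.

10

Bracketing 11 factors into binary products is counted by C_{11−1} = C_10.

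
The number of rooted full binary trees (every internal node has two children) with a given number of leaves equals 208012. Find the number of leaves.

Full binary trees with L leaves are counted by C_{L−1}, and C_12 = 208012.
So the index is 12, and the number of leaves is 12 + 1 = 13.

13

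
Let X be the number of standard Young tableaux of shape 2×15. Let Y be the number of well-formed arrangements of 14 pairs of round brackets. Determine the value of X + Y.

Standard Young tableaux of shape 2×n are counted by C_n; here n = 15. So X = C_15 = 9694845.
With 14 pairs the number of balanced bracket strings is the Catalan number C_14. So Y = C_14 = 2674440.
X + Y = 9694845 + 2674440 = 12369285.

12369285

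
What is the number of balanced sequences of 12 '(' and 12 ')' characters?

A balanced arrangement of 12 bracket pairs is a Dyck word of semilength 12, so the count is C_12.
C_12 = C(24,12)/13 = 2704156/13 = 208012.

208012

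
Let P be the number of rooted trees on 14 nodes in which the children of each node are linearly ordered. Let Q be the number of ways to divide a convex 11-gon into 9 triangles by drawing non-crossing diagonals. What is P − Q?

738038

Rooted ordered (plane) trees on m nodes have m−1 edges and are counted by C_{m−1}; m = 14 gives C_13. So P = C_13 = 742900.
A convex 11-gon is triangulated into 9 triangles, and the number of such triangulations is the Catalan number C_{11−2} = C_9. So Q = C_9 = 4862.
P − Q = 742900 − 4862 = 738038.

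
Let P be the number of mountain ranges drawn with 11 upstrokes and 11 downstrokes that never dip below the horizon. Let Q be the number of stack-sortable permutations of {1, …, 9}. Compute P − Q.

53924

Paths of 11 up- and 11 down-steps that never dip below the axis are Dyck paths; their count is C_11. So P = C_11 = 58786.
By Knuth's characterisation, the stack-sortable permutations of length 9 are the 231-avoiders, numbering C_9. So Q = C_9 = 4862.
P − Q = 58786 − 4862 = 53924.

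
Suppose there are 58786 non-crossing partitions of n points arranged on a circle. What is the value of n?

11

Non-crossing partitions of [n] are counted by C_n. The Catalan number equal to 58786 is C_11.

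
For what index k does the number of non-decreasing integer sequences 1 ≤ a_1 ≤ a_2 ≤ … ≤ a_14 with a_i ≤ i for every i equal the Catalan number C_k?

14

Such sub-staircase sequences of length n are counted by C_n; here n = 14.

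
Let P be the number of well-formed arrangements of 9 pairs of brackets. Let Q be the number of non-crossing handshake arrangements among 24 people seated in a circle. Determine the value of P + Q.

With 9 pairs the number of balanced bracket strings is the Catalan number C_9. So P = C_9 = 4862.
With 24 = 2·12 people, non-crossing handshake pairings are non-crossing perfect matchings on a circle, counted by C_12. So Q = C_12 = 208012.
P + Q = 4862 + 208012 = 212874.

212874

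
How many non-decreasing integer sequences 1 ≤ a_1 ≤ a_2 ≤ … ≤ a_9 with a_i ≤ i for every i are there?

4862

Weakly increasing sequences with a_i ≤ i biject with Dyck paths of semilength 9, so there are C_9.
C_9 = C(18,9)/10 = 48620/10 = 4862.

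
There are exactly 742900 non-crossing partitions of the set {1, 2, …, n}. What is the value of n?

13

Non-crossing partitions of [n] are counted by C_n. The Catalan number equal to 742900 is C_13.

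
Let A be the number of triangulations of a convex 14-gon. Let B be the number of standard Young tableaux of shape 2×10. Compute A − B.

The number of triangulations of a 14-gon is the Catalan number C_12 (index = sides − 2). So A = C_12 = 208012.
Standard Young tableaux of shape 2×n are counted by C_n; here n = 10. So B = C_10 = 16796.
A − B = 208012 − 16796 = 191216.

191216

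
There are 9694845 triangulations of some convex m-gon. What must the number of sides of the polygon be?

Triangulations of a convex m-gon are counted by C_{m−2}, and C_15 = 9694845.
So m − 2 = 15, giving m = 17 sides.

17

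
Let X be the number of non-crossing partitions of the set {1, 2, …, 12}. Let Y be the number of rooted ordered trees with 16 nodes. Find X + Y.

9902857

Non-crossing partitions of an n-element set are counted by C_n; here n = 12. So X = C_12 = 208012.
A rooted plane tree on 16 nodes has 15 edges, and such trees are counted by C_15. So Y = C_15 = 9694845.
X + Y = 208012 + 9694845 = 9902857.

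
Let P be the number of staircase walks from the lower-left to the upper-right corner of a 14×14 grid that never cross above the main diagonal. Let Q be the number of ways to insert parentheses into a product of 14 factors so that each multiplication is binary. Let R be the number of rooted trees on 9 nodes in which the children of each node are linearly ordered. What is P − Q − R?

1930110

Monotone paths in an n×n grid that stay weakly below the diagonal are counted by C_n; here n = 14. So P = C_14 = 2674440.
Parenthesizations of m factors correspond to full binary trees with m leaves, counted by C_{m−1}; m = 14 gives C_13. So Q = C_13 = 742900.
Rooted ordered (plane) trees on m nodes have m−1 edges and are counted by C_{m−1}; m = 9 gives C_8. So R = C_8 = 1430.
P − Q − R = 2674440 − 742900 − 1430 = 1930110.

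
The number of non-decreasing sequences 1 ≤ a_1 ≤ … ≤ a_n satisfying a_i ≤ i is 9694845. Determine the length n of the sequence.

15

Such sub-staircase sequences of length n are counted by C_n, and C_15 = 9694845.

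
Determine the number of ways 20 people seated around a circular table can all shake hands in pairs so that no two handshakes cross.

Non-crossing handshake pairings of 2n people are counted by C_n; 20 people gives n = 10.
C_10 = 16796.

16796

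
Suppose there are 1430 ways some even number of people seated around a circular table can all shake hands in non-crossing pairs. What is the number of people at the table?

Non-crossing handshake pairings of 2n people are counted by C_n; 1430 = C_8.
So n = 8, and there are 2n = 16 people.

16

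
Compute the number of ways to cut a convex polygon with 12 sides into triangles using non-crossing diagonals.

16796

A convex 12-gon is triangulated into 10 triangles, and the number of such triangulations is the Catalan number C_{12−2} = C_10.
C_10 = C(20,10)/11 = 184756/11 = 16796.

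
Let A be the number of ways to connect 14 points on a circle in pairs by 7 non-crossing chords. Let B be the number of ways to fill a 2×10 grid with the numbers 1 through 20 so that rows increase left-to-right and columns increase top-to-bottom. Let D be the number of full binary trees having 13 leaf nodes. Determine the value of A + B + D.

225237

Non-crossing perfect matchings of 2n points on a circle are counted by C_n; with 14 points, n = 7. So A = C_7 = 429.
By the hook-length formula (or a Dyck-path bijection), SYT of shape 2×10 number C_10. So B = C_10 = 16796.
Full binary trees with 13 leaves have 13−1 = 12 internal nodes, so there are C_12 of them. So D = C_12 = 208012.
A + B + D = 429 + 16796 + 208012 = 225237.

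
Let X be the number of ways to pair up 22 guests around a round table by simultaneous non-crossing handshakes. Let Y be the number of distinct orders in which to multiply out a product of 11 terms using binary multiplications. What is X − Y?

Non-crossing handshake pairings of 2n people are counted by C_n; 22 people gives n = 11. So X = C_11 = 58786.
Ways to associate a product of 11 factors correspond to binary trees on 11 leaves, so the count is C_10. So Y = C_10 = 16796.
X − Y = 58786 − 16796 = 41990.

41990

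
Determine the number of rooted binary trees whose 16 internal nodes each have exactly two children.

The number of full binary trees on 16 internal nodes is the Catalan number C_16.
C_16 = C_15 · 2(2·15+1)/(15+2) = 9694845 · 62/17 = 35357670.

35357670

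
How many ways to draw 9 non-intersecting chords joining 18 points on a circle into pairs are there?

4862

Pairing 18 circle points by 9 non-crossing chords gives C_9 matchings.
C_9 = C_8 · 2(2·8+1)/(8+2) = 1430 · 34/10 = 4862.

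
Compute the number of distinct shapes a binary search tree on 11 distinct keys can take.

Binary trees (left/right distinguished) on n nodes are counted by C_n; here n = 11.
C_11 = 58786.

58786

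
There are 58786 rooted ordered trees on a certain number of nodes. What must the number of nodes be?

12

Rooted ordered trees on m nodes are counted by C_{m−1}, and C_11 = 58786.
So the index is 11, and the number of nodes is 11 + 1 = 12.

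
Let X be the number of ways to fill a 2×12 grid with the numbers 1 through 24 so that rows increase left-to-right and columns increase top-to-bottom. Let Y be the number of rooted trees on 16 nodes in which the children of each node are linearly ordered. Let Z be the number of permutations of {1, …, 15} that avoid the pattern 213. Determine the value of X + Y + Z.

By the hook-length formula (or a Dyck-path bijection), SYT of shape 2×12 number C_12. So X = C_12 = 208012.
A rooted plane tree on 16 nodes has 15 edges, and such trees are counted by C_15. So Y = C_15 = 9694845.
For any fixed pattern of length 3, the pattern-avoiding permutations of [15] number C_15. So Z = C_15 = 9694845.
X + Y + Z = 208012 + 9694845 + 9694845 = 19597702.

19597702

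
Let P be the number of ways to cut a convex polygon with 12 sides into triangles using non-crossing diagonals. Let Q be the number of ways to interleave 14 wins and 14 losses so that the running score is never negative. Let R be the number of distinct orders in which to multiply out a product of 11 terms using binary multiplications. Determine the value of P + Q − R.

A convex 12-gon is triangulated into 10 triangles, and the number of such triangulations is the Catalan number C_{12−2} = C_10. So P = C_10 = 16796.
Reading a vote for the leader as '(' and for the other as ')' turns such a sequence into a balanced string of 14 pairs, so the count is C_14. So Q = C_14 = 2674440.
Bracketing 11 factors into binary products is counted by C_{11−1} = C_10. So R = C_10 = 16796.
P + Q − R = 16796 + 2674440 − 16796 = 2674440.

2674440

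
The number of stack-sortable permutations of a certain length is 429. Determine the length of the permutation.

Stack-sortable permutations of [n] are counted by C_n. The Catalan number equal to 429 is C_7.

7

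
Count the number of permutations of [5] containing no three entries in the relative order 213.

42

For any fixed pattern of length 3, the pattern-avoiding permutations of [5] number C_5.
C_5 = 42.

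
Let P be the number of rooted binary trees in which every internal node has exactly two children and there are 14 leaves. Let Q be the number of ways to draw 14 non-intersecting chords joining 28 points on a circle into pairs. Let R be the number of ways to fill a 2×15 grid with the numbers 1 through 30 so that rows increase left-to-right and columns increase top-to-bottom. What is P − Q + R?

Full binary trees with 14 leaves have 14−1 = 13 internal nodes, so there are C_13 of them. So P = C_13 = 742900.
Pairing 28 circle points by 14 non-crossing chords gives C_14 matchings. So Q = C_14 = 2674440.
By the hook-length formula (or a Dyck-path bijection), SYT of shape 2×15 number C_15. So R = C_15 = 9694845.
P − Q + R = 742900 − 2674440 + 9694845 = 7763305.

7763305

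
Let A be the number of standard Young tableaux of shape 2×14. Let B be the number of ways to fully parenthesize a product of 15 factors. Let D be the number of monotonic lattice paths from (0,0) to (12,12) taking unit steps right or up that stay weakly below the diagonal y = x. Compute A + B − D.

Standard Young tableaux of shape 2×n are counted by C_n; here n = 14. So A = C_14 = 2674440.
Parenthesizations of m factors correspond to full binary trees with m leaves, counted by C_{m−1}; m = 15 gives C_14. So B = C_14 = 2674440.
Monotone paths in an n×n grid that stay weakly below the diagonal are counted by C_n; here n = 12. So D = C_12 = 208012.
A + B − D = 2674440 + 2674440 − 208012 = 5140868.

5140868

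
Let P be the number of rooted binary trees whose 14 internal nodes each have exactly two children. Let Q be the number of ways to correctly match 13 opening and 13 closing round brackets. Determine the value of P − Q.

Full binary trees with n internal nodes are counted by C_n; here n = 14. So P = C_14 = 2674440.
A balanced arrangement of 13 bracket pairs is a Dyck word of semilength 13, so the count is C_13. So Q = C_13 = 742900.
P − Q = 2674440 − 742900 = 1931540.

1931540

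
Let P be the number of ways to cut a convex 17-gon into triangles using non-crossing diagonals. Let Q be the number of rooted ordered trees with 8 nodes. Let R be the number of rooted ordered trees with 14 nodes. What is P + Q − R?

The number of triangulations of a 17-gon is the Catalan number C_15 (index = sides − 2). So P = C_15 = 9694845.
A rooted plane tree on 8 nodes has 7 edges, and such trees are counted by C_7. So Q = C_7 = 429.
Rooted ordered (plane) trees on m nodes have m−1 edges and are counted by C_{m−1}; m = 14 gives C_13. So R = C_13 = 742900.
P + Q − R = 9694845 + 429 − 742900 = 8952374.

8952374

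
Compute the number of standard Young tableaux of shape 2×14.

Standard Young tableaux of shape 2×n are counted by C_n; here n = 14.
C_14 = C_13 · 2(2·13+1)/(13+2) = 742900 · 54/15 = 2674440.

2674440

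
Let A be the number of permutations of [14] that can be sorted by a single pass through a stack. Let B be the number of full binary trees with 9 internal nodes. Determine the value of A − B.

By Knuth's characterisation, the stack-sortable permutations of length 14 are the 231-avoiders, numbering C_14. So A = C_14 = 2674440.
Full binary trees with n internal nodes are counted by C_n; here n = 9. So B = C_9 = 4862.
A − B = 2674440 − 4862 = 2669578.

2669578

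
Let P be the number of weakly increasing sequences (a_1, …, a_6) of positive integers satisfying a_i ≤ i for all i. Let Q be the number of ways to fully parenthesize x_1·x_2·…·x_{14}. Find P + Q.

743032

Weakly increasing sequences with a_i ≤ i biject with Dyck paths of semilength 6, so there are C_6. So P = C_6 = 132.
Ways to associate a product of 14 factors correspond to binary trees on 14 leaves, so the count is C_13. So Q = C_13 = 742900.
P + Q = 132 + 742900 = 743032.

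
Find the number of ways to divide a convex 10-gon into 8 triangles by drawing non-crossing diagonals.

The number of triangulations of a 10-gon is the Catalan number C_8 (index = sides − 2).
C_8 = C(16,8)/9 = 12870/9 = 1430.

1430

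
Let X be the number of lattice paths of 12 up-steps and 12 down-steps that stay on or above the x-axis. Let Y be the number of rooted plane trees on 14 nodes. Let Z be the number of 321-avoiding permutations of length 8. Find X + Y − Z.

A Dyck path with 12 up-steps and 12 down-steps has semilength 12, so there are C_12 of them. So X = C_12 = 208012.
A rooted plane tree on 14 nodes has 13 edges, and such trees are counted by C_13. So Y = C_13 = 742900.
Permutations of [n] avoiding any single length-3 pattern are counted by C_n; here n = 8. So Z = C_8 = 1430.
X + Y − Z = 208012 + 742900 − 1430 = 949482.

949482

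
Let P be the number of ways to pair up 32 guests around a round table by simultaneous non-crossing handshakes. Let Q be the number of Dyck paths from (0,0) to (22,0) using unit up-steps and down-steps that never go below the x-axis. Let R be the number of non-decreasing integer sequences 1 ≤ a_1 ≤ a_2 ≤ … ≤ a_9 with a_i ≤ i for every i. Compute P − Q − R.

Non-crossing handshake pairings of 2n people are counted by C_n; 32 people gives n = 16. So P = C_16 = 35357670.
Dyck paths of semilength n (length 2n) are counted by C_n; here n = 11. So Q = C_11 = 58786.
Weakly increasing sequences with a_i ≤ i biject with Dyck paths of semilength 9, so there are C_9. So R = C_9 = 4862.
P − Q − R = 35357670 − 58786 − 4862 = 35294022.

35294022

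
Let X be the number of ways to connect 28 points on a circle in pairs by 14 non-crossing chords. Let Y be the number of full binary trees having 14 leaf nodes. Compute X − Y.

Pairing 28 circle points by 14 non-crossing chords gives C_14 matchings. So X = C_14 = 2674440.
A full binary tree with L leaves has L−1 internal nodes and is counted by C_{L−1}; L = 14 gives C_13. So Y = C_13 = 742900.
X − Y = 2674440 − 742900 = 1931540.

1931540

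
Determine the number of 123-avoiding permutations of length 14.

2674440

For any fixed pattern of length 3, the pattern-avoiding permutations of [14] number C_14.
C_14 = C_13 · 2(2·13+1)/(13+2) = 742900 · 54/15 = 2674440.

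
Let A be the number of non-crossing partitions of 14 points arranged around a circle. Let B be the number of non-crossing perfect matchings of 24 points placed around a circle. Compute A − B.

The non-crossing partitions of [14] form a lattice of size C_14. So A = C_14 = 2674440.
Pairing 24 circle points by 12 non-crossing chords gives C_12 matchings. So B = C_12 = 208012.
A − B = 2674440 − 208012 = 2466428.

2466428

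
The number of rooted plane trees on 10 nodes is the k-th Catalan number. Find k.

Rooted ordered (plane) trees on m nodes have m−1 edges and are counted by C_{m−1}; m = 10 gives C_9.

9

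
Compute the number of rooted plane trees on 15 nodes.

2674440

Rooted ordered (plane) trees on m nodes have m−1 edges and are counted by C_{m−1}; m = 15 gives C_14.
C_14 = C_13 · 2(2·13+1)/(13+2) = 742900 · 54/15 = 2674440.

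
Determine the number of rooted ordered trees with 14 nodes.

742900

Rooted ordered (plane) trees on m nodes have m−1 edges and are counted by C_{m−1}; m = 14 gives C_13.
C_13 = C_12 · 2(2·12+1)/(12+2) = 208012 · 50/14 = 742900.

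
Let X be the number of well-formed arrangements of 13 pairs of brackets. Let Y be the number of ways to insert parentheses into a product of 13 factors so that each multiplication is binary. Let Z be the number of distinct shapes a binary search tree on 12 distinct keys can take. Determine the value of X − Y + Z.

Balanced strings of n pairs of brackets are counted by C_n; here n = 13. So X = C_13 = 742900.
Bracketing 13 factors into binary products is counted by C_{13−1} = C_12. So Y = C_12 = 208012.
There are C_n binary search tree shapes on n keys; with n = 12 that is C_12. So Z = C_12 = 208012.
X − Y + Z = 742900 − 208012 + 208012 = 742900.

742900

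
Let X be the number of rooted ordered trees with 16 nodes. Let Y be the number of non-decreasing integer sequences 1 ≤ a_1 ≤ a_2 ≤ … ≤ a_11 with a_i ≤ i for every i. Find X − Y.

9636059

Rooted ordered (plane) trees on m nodes have m−1 edges and are counted by C_{m−1}; m = 16 gives C_15. So X = C_15 = 9694845.
Weakly increasing sequences with a_i ≤ i biject with Dyck paths of semilength 11, so there are C_11. So Y = C_11 = 58786.
X − Y = 9694845 − 58786 = 9636059.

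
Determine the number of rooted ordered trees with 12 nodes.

58786

Rooted ordered (plane) trees on m nodes have m−1 edges and are counted by C_{m−1}; m = 12 gives C_11.
C_11 = C(22,11)/12 = 705432/12 = 58786.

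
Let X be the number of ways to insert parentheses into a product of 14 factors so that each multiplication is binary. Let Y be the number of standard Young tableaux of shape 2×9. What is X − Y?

738038

Parenthesizations of m factors correspond to full binary trees with m leaves, counted by C_{m−1}; m = 14 gives C_13. So X = C_13 = 742900.
Standard Young tableaux of shape 2×n are counted by C_n; here n = 9. So Y = C_9 = 4862.
X − Y = 742900 − 4862 = 738038.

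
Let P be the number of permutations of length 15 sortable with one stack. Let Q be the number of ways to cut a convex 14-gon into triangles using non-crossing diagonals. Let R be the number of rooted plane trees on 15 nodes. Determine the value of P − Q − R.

Stack-sortable permutations are exactly the 231-avoiding ones, counted by C_n; here n = 15. So P = C_15 = 9694845.
A convex 14-gon is triangulated into 12 triangles, and the number of such triangulations is the Catalan number C_{14−2} = C_12. So Q = C_12 = 208012.
A rooted plane tree on 15 nodes has 14 edges, and such trees are counted by C_14. So R = C_14 = 2674440.
P − Q − R = 9694845 − 208012 − 2674440 = 6812393.

6812393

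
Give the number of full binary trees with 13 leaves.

208012

A full binary tree with L leaves has L−1 internal nodes and is counted by C_{L−1}; L = 13 gives C_12.
C_12 = C(24,12)/13 = 2704156/13 = 208012.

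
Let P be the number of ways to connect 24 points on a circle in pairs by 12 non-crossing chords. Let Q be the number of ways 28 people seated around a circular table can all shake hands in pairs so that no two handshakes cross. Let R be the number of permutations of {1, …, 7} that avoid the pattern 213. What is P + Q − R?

Non-crossing perfect matchings of 2n points on a circle are counted by C_n; with 24 points, n = 12. So P = C_12 = 208012.
Non-crossing handshake pairings of 2n people are counted by C_n; 28 people gives n = 14. So Q = C_14 = 2674440.
For any fixed pattern of length 3, the pattern-avoiding permutations of [7] number C_7. So R = C_7 = 429.
P + Q − R = 208012 + 2674440 − 429 = 2882023.

2882023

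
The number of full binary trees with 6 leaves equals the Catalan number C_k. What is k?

Full binary trees with 6 leaves have 6−1 = 5 internal nodes, so there are C_5 of them.

5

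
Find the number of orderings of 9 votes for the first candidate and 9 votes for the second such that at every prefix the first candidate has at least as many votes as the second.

Reading a vote for the leader as '(' and for the other as ')' turns such a sequence into a balanced string of 9 pairs, so the count is C_9.
C_9 = 4862.

4862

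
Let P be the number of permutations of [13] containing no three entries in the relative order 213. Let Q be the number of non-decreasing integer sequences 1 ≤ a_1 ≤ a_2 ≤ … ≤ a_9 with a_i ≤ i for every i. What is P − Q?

738038

For any fixed pattern of length 3, the pattern-avoiding permutations of [13] number C_13. So P = C_13 = 742900.
Weakly increasing sequences with a_i ≤ i biject with Dyck paths of semilength 9, so there are C_9. So Q = C_9 = 4862.
P − Q = 742900 − 4862 = 738038.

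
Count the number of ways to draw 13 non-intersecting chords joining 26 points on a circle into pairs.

Non-crossing perfect matchings of 2n points on a circle are counted by C_n; with 26 points, n = 13.
C_13 = C_12 · 2(2·12+1)/(12+2) = 208012 · 50/14 = 742900.

742900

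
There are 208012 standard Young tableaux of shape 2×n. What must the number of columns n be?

Standard Young tableaux of shape 2×n are counted by C_n, and C_12 = 208012.

12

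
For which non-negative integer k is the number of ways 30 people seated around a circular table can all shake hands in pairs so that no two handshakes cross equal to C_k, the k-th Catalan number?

15

Non-crossing handshake pairings of 2n people are counted by C_n; 30 people gives n = 15.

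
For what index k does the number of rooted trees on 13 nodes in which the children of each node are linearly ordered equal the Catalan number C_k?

12

Rooted ordered (plane) trees on m nodes have m−1 edges and are counted by C_{m−1}; m = 13 gives C_12.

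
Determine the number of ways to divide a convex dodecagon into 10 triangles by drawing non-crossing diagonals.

The number of triangulations of a 12-gon is the Catalan number C_10 (index = sides − 2).
C_10 = C(20,10)/11 = 184756/11 = 16796.

16796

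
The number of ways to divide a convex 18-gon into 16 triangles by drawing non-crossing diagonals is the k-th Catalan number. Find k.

The number of triangulations of an 18-gon is the Catalan number C_16 (index = sides − 2).

16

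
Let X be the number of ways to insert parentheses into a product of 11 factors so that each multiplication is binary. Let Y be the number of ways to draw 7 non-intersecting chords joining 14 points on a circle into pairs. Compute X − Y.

16367

Bracketing 11 factors into binary products is counted by C_{11−1} = C_10. So X = C_10 = 16796.
Pairing 14 circle points by 7 non-crossing chords gives C_7 matchings. So Y = C_7 = 429.
X − Y = 16796 − 429 = 16367.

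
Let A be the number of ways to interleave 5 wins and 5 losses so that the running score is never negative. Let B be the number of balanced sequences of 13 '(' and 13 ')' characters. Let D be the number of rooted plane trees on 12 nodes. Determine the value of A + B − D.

684156

Ballot sequences with n votes each where one side never trails are Dyck words, counted by C_n; here n = 5. So A = C_5 = 42.
With 13 pairs the number of balanced bracket strings is the Catalan number C_13. So B = C_13 = 742900.
A rooted plane tree on 12 nodes has 11 edges, and such trees are counted by C_11. So D = C_11 = 58786.
A + B − D = 42 + 742900 − 58786 = 684156.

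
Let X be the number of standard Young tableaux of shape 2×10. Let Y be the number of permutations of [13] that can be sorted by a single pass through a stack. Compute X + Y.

By the hook-length formula (or a Dyck-path bijection), SYT of shape 2×10 number C_10. So X = C_10 = 16796.
Stack-sortable permutations are exactly the 231-avoiding ones, counted by C_n; here n = 13. So Y = C_13 = 742900.
X + Y = 16796 + 742900 = 759696.

759696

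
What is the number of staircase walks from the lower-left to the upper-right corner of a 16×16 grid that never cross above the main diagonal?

Monotone paths in an n×n grid that stay weakly below the diagonal are counted by C_n; here n = 16.
C_16 = C(32,16)/17 = 601080390/17 = 35357670.

35357670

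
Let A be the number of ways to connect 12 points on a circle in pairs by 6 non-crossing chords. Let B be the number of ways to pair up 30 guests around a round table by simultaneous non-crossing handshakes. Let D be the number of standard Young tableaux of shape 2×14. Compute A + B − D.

Non-crossing perfect matchings of 2n points on a circle are counted by C_n; with 12 points, n = 6. So A = C_6 = 132.
With 30 = 2·15 people, non-crossing handshake pairings are non-crossing perfect matchings on a circle, counted by C_15. So B = C_15 = 9694845.
Standard Young tableaux of shape 2×n are counted by C_n; here n = 14. So D = C_14 = 2674440.
A + B − D = 132 + 9694845 − 2674440 = 7020537.

7020537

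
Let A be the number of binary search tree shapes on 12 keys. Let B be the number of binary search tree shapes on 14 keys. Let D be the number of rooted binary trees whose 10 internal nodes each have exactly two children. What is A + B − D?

Binary trees (left/right distinguished) on n nodes are counted by C_n; here n = 12. So A = C_12 = 208012.
Binary trees (left/right distinguished) on n nodes are counted by C_n; here n = 14. So B = C_14 = 2674440.
The number of full binary trees on 10 internal nodes is the Catalan number C_10. So D = C_10 = 16796.
A + B − D = 208012 + 2674440 − 16796 = 2865656.

2865656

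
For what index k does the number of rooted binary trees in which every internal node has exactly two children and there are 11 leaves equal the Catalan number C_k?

A full binary tree with L leaves has L−1 internal nodes and is counted by C_{L−1}; L = 11 gives C_10.

10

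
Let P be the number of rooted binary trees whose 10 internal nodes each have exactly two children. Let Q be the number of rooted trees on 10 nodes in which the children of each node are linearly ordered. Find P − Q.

Full binary trees with n internal nodes are counted by C_n; here n = 10. So P = C_10 = 16796.
A rooted plane tree on 10 nodes has 9 edges, and such trees are counted by C_9. So Q = C_9 = 4862.
P − Q = 16796 − 4862 = 11934.

11934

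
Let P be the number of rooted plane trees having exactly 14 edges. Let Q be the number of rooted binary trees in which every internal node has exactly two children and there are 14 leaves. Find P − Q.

1931540

Rooted ordered trees with n edges are counted by C_n; here n = 14. So P = C_14 = 2674440.
A full binary tree with L leaves has L−1 internal nodes and is counted by C_{L−1}; L = 14 gives C_13. So Q = C_13 = 742900.
P − Q = 2674440 − 742900 = 1931540.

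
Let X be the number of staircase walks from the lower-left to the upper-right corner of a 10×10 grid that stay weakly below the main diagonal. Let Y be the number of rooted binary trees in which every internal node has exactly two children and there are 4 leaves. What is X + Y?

Monotone paths in an n×n grid that stay weakly below the diagonal are counted by C_n; here n = 10. So X = C_10 = 16796.
A full binary tree with L leaves has L−1 internal nodes and is counted by C_{L−1}; L = 4 gives C_3. So Y = C_3 = 5.
X + Y = 16796 + 5 = 16801.

16801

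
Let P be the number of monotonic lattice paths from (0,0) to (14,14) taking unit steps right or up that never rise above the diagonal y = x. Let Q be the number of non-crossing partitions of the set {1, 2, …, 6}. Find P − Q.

2674308

Monotone paths in an n×n grid that stay weakly below the diagonal are counted by C_n; here n = 14. So P = C_14 = 2674440.
The non-crossing partitions of [6] form a lattice of size C_6. So Q = C_6 = 132.
P − Q = 2674440 − 132 = 2674308.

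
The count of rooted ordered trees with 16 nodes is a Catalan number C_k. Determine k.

Rooted ordered (plane) trees on m nodes have m−1 edges and are counted by C_{m−1}; m = 16 gives C_15.

15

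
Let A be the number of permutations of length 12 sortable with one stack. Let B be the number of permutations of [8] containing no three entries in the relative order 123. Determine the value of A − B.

206582

By Knuth's characterisation, the stack-sortable permutations of length 12 are the 231-avoiders, numbering C_12. So A = C_12 = 208012.
For any fixed pattern of length 3, the pattern-avoiding permutations of [8] number C_8. So B = C_8 = 1430.
A − B = 208012 − 1430 = 206582.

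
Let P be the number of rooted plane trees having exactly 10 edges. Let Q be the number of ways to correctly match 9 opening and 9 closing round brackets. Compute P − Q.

11934

A rooted plane tree with 10 edges has 11 nodes, and the count is C_10. So P = C_10 = 16796.
With 9 pairs the number of balanced bracket strings is the Catalan number C_9. So Q = C_9 = 4862.
P − Q = 16796 − 4862 = 11934.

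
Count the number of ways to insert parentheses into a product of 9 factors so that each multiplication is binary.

1430

Parenthesizations of m factors correspond to full binary trees with m leaves, counted by C_{m−1}; m = 9 gives C_8.
C_8 = C(16,8)/9 = 12870/9 = 1430.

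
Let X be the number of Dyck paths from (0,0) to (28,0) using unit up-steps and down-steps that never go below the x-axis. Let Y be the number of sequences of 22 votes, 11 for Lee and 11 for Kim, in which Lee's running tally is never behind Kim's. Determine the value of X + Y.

Dyck paths of semilength n (length 2n) are counted by C_n; here n = 14. So X = C_14 = 2674440.
Ballot sequences with n votes each where one side never trails are Dyck words, counted by C_n; here n = 11. So Y = C_11 = 58786.
X + Y = 2674440 + 58786 = 2733226.

2733226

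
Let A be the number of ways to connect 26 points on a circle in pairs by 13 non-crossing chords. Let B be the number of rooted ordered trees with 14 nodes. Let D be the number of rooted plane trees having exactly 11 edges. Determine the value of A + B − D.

Pairing 26 circle points by 13 non-crossing chords gives C_13 matchings. So A = C_13 = 742900.
Rooted ordered (plane) trees on m nodes have m−1 edges and are counted by C_{m−1}; m = 14 gives C_13. So B = C_13 = 742900.
Rooted ordered trees with n edges are counted by C_n; here n = 11. So D = C_11 = 58786.
A + B − D = 742900 + 742900 − 58786 = 1427014.

1427014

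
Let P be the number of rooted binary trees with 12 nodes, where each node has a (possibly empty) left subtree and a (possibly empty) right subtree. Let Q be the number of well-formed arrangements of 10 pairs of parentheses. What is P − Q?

191216

There are C_n binary search tree shapes on n keys; with n = 12 that is C_12. So P = C_12 = 208012.
Balanced strings of n pairs of brackets are counted by C_n; here n = 10. So Q = C_10 = 16796.
P − Q = 208012 − 16796 = 191216.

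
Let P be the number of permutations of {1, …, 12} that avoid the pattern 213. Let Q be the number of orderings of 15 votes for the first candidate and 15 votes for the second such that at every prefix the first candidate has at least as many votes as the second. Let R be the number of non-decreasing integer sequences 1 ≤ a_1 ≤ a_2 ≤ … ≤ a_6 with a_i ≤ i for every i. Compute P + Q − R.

9902725

Permutations of [n] avoiding any single length-3 pattern are counted by C_n; here n = 12. So P = C_12 = 208012.
Ballot sequences with n votes each where one side never trails are Dyck words, counted by C_n; here n = 15. So Q = C_15 = 9694845.
Weakly increasing sequences with a_i ≤ i biject with Dyck paths of semilength 6, so there are C_6. So R = C_6 = 132.
P + Q − R = 208012 + 9694845 − 132 = 9902725.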